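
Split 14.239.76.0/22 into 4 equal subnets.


New prefix = 22 + 2 = 24
Each subnet has 256 addresses
  14.239.76.0/24
  14.239.77.0/24
  14.239.78.0/24
  14.239.79.0/24
Subnets: 14.239.76.0/24, 14.239.77.0/24, 14.239.78.0/24, 14.239.79.0/24


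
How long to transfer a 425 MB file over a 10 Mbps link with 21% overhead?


Effective throughput = 10 * (1 - 21/100) = 7.9 Mbps
File size in Mb = 425 * 8 = 3400 Mb
Time = 3400 / 7.9
Time = 430.3797 seconds


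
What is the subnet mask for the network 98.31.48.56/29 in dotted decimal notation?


/29 means 29 network bits, 3 host bits
Binary: 11111111111111111111111111111000
Mask: 255.255.255.248


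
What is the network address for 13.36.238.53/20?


IP:   00001101.00100100.11101110.00110101
Mask: 11111111.11111111.11110000.00000000
AND operation:
Net:  00001101.00100100.11100000.00000000
Network: 13.36.224.0/20


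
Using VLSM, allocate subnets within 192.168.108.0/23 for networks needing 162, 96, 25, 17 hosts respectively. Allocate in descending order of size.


162 hosts -> /24 (254 usable): 192.168.108.0/24
96 hosts -> /25 (126 usable): 192.168.109.0/25
25 hosts -> /27 (30 usable): 192.168.109.128/27
17 hosts -> /27 (30 usable): 192.168.109.160/27
Allocation: 192.168.108.0/24 (162 hosts, 254 usable); 192.168.109.0/25 (96 hosts, 126 usable); 192.168.109.128/27 (25 hosts, 30 usable); 192.168.109.160/27 (17 hosts, 30 usable)


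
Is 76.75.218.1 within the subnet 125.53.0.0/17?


Subnet network: 125.53.0.0
Test IP AND mask: 76.75.128.0
No, 76.75.218.1 is not in 125.53.0.0/17


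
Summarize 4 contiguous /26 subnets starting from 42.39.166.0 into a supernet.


Original prefix: /26
Number of subnets: 4 = 2^2
New prefix = 26 - 2 = 24
Supernet: 42.39.166.0/24


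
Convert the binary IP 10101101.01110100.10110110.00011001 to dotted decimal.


10101101 = 173
01110100 = 116
10110110 = 182
00011001 = 25
IP: 173.116.182.25


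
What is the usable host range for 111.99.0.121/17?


Network: 111.99.0.0
Broadcast: 111.99.127.255
First usable = network + 1
Last usable = broadcast - 1
Range: 111.99.0.1 to 111.99.127.254


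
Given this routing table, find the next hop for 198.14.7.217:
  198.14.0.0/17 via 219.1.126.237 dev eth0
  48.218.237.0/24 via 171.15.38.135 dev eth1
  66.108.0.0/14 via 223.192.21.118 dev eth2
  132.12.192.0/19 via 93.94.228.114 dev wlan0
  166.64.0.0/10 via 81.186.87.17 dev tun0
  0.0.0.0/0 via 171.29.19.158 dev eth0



Longest prefix match for 198.14.7.217:
  /17 198.14.0.0: MATCH
  /24 48.218.237.0: no
  /14 66.108.0.0: no
  /19 132.12.192.0: no
  /10 166.64.0.0: no
  /0 0.0.0.0: MATCH
Selected: next-hop 219.1.126.237 via eth0 (matched /17)


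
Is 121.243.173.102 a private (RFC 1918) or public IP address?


RFC 1918 private ranges:
  10.0.0.0/8 (10.0.0.0 - 10.255.255.255)
  172.16.0.0/12 (172.16.0.0 - 172.31.255.255)
  192.168.0.0/16 (192.168.0.0 - 192.168.255.255)
Public (not in any RFC 1918 range)


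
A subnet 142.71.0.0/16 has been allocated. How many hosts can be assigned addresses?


Host bits = 32 - 16 = 16
Total addresses = 2^16 = 65536
Usable = total - 2 (network and broadcast)
Usable hosts: 65534


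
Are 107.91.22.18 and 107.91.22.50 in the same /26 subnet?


Mask: 255.255.255.192
107.91.22.18 AND mask = 107.91.22.0
107.91.22.50 AND mask = 107.91.22.0
Yes, same subnet (107.91.22.0)


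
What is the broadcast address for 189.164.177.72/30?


Network: 189.164.177.72/30
Host bits = 2
Set all host bits to 1:
Broadcast: 189.164.177.75


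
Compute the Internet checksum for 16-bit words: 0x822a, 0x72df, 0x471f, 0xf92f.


Sum all words (with carry folding):
+ 0x822a = 0x822a
+ 0x72df = 0xf509
+ 0x471f = 0x3c29
+ 0xf92f = 0x3559
One's complement: ~0x3559
Checksum = 0xcaa6


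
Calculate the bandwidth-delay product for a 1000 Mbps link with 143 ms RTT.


BDP = bandwidth * RTT
= 1000 Mbps * 143 ms
= 1000 * 1e6 * 143 / 1000 bits
= 143000000 bits
= 17875000 bytes
= 17456.0547 KB
BDP = 143000000 bits (17875000 bytes)


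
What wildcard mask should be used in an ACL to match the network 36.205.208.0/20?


Subnet mask: 255.255.240.0
Wildcard = 255.255.255.255 - subnet mask
255 - 255 = 0
255 - 255 = 0
255 - 240 = 15
255 - 0 = 255
Wildcard: 0.0.15.255


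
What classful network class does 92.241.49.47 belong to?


First octet: 92
Binary: 01011100
0xxxxxxx -> Class A (1-126)
Class A, default mask 255.0.0.0 (/8)


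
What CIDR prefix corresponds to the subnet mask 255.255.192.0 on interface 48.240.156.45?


Binary: 11111111.11111111.11000000.00000000
Count leading 1s
Prefix: /18


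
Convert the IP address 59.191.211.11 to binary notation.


59 = 00111011
191 = 10111111
211 = 11010011
11 = 00001011
Binary: 00111011.10111111.11010011.00001011


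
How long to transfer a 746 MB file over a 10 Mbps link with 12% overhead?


Effective throughput = 10 * (1 - 12/100) = 8.8 Mbps
File size in Mb = 746 * 8 = 5968 Mb
Time = 5968 / 8.8
Time = 678.1818 seconds


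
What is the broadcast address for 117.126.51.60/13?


Network: 117.120.0.0/13
Host bits = 19
Set all host bits to 1:
Broadcast: 117.127.255.255


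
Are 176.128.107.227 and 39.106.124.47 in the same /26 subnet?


Mask: 255.255.255.192
176.128.107.227 AND mask = 176.128.107.192
39.106.124.47 AND mask = 39.106.124.0
No, different subnets (176.128.107.192 vs 39.106.124.0)


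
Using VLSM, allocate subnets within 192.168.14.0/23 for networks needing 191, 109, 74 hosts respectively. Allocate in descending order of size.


191 hosts -> /24 (254 usable): 192.168.14.0/24
109 hosts -> /25 (126 usable): 192.168.15.0/25
74 hosts -> /25 (126 usable): 192.168.15.128/25
Allocation: 192.168.14.0/24 (191 hosts, 254 usable); 192.168.15.0/25 (109 hosts, 126 usable); 192.168.15.128/25 (74 hosts, 126 usable)


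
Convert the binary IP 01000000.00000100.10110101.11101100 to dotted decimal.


01000000 = 64
00000100 = 4
10110101 = 181
11101100 = 236
IP: 64.4.181.236


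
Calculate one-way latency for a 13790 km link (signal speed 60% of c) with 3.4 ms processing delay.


Speed = 0.6 * 3e5 km/s = 180000 km/s
Propagation delay = 13790 / 180000 = 0.0766 s = 76.6111 ms
Processing delay = 3.4 ms
Total one-way latency = 80.0111 ms


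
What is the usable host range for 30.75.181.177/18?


Network: 30.75.128.0
Broadcast: 30.75.191.255
First usable = network + 1
Last usable = broadcast - 1
Range: 30.75.128.1 to 30.75.191.254


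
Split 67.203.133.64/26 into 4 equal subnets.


New prefix = 26 + 2 = 28
Each subnet has 16 addresses
  67.203.133.64/28
  67.203.133.80/28
  67.203.133.96/28
  67.203.133.112/28
Subnets: 67.203.133.64/28, 67.203.133.80/28, 67.203.133.96/28, 67.203.133.112/28


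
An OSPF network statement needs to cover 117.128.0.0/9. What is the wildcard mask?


Subnet mask: 255.128.0.0
Wildcard = 255.255.255.255 - subnet mask
255 - 255 = 0
255 - 128 = 127
255 - 0 = 255
255 - 0 = 255
Wildcard: 0.127.255.255


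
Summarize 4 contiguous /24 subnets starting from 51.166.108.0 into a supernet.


Original prefix: /24
Number of subnets: 4 = 2^2
New prefix = 24 - 2 = 22
Supernet: 51.166.108.0/22


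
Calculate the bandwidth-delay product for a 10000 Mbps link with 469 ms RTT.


BDP = bandwidth * RTT
= 10000 Mbps * 469 ms
= 10000 * 1e6 * 469 / 1000 bits
= 4690000000 bits
= 586250000 bytes
= 572509.7656 KB
BDP = 4690000000 bits (586250000 bytes)


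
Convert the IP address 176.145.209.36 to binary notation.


176 = 10110000
145 = 10010001
209 = 11010001
36 = 00100100
Binary: 10110000.10010001.11010001.00100100


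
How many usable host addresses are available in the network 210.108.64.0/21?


Host bits = 32 - 21 = 11
Total addresses = 2^11 = 2048
Usable = total - 2 (network and broadcast)
Usable hosts: 2046


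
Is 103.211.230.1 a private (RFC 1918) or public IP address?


RFC 1918 private ranges:
  10.0.0.0/8 (10.0.0.0 - 10.255.255.255)
  172.16.0.0/12 (172.16.0.0 - 172.31.255.255)
  192.168.0.0/16 (192.168.0.0 - 192.168.255.255)
Public (not in any RFC 1918 range)


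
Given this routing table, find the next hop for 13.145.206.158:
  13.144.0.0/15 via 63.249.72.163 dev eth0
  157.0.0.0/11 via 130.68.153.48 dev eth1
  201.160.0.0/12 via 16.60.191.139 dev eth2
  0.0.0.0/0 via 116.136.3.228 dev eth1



Longest prefix match for 13.145.206.158:
  /15 13.144.0.0: MATCH
  /11 157.0.0.0: no
  /12 201.160.0.0: no
  /0 0.0.0.0: MATCH
Selected: next-hop 63.249.72.163 via eth0 (matched /15)


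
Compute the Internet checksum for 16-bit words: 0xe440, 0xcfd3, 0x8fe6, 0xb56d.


Sum all words (with carry folding):
+ 0xe440 = 0xe440
+ 0xcfd3 = 0xb414
+ 0x8fe6 = 0x43fb
+ 0xb56d = 0xf968
One's complement: ~0xf968
Checksum = 0x0697


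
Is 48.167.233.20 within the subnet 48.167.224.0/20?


Subnet network: 48.167.224.0
Test IP AND mask: 48.167.224.0
Yes, 48.167.233.20 is in 48.167.224.0/20


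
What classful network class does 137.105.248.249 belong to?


First octet: 137
Binary: 10001001
10xxxxxx -> Class B (128-191)
Class B, default mask 255.255.0.0 (/16)


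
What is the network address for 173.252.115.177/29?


IP:   10101101.11111100.01110011.10110001
Mask: 11111111.11111111.11111111.11111000
AND operation:
Net:  10101101.11111100.01110011.10110000
Network: 173.252.115.176/29


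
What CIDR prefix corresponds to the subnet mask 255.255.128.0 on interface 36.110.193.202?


Binary: 11111111.11111111.10000000.00000000
Count leading 1s
Prefix: /17


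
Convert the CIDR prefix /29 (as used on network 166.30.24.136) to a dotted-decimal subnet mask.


/29 means 29 network bits, 3 host bits
Binary: 11111111111111111111111111111000
Mask: 255.255.255.248


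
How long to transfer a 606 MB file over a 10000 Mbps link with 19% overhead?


Effective throughput = 10000 * (1 - 19/100) = 8100.0 Mbps
File size in Mb = 606 * 8 = 4848 Mb
Time = 4848 / 8100.0
Time = 0.5985 seconds


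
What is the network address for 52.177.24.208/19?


IP:   00110100.10110001.00011000.11010000
Mask: 11111111.11111111.11100000.00000000
AND operation:
Net:  00110100.10110001.00000000.00000000
Network: 52.177.0.0/19


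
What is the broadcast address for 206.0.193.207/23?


Network: 206.0.192.0/23
Host bits = 9
Set all host bits to 1:
Broadcast: 206.0.193.255


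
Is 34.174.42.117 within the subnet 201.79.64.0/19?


Subnet network: 201.79.64.0
Test IP AND mask: 34.174.32.0
No, 34.174.42.117 is not in 201.79.64.0/19


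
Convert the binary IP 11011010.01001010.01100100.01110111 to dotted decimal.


11011010 = 218
01001010 = 74
01100100 = 100
01110111 = 119
IP: 218.74.100.119


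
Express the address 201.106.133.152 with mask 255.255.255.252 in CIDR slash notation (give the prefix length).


Binary: 11111111.11111111.11111111.11111100
Count leading 1s
Prefix: /30


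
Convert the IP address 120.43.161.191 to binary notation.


120 = 01111000
43 = 00101011
161 = 10100001
191 = 10111111
Binary: 01111000.00101011.10100001.10111111


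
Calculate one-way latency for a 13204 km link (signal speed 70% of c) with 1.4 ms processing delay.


Speed = 0.7 * 3e5 km/s = 210000 km/s
Propagation delay = 13204 / 210000 = 0.0629 s = 62.8762 ms
Processing delay = 1.4 ms
Total one-way latency = 64.2762 ms


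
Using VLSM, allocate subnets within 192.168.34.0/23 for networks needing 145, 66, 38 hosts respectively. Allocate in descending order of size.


145 hosts -> /24 (254 usable): 192.168.34.0/24
66 hosts -> /25 (126 usable): 192.168.35.0/25
38 hosts -> /26 (62 usable): 192.168.35.128/26
Allocation: 192.168.34.0/24 (145 hosts, 254 usable); 192.168.35.0/25 (66 hosts, 126 usable); 192.168.35.128/26 (38 hosts, 62 usable)


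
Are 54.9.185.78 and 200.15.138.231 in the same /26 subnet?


Mask: 255.255.255.192
54.9.185.78 AND mask = 54.9.185.64
200.15.138.231 AND mask = 200.15.138.192
No, different subnets (54.9.185.64 vs 200.15.138.192)


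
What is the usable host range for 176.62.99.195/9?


Network: 176.0.0.0
Broadcast: 176.127.255.255
First usable = network + 1
Last usable = broadcast - 1
Range: 176.0.0.1 to 176.127.255.254


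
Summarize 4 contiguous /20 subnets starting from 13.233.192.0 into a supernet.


Original prefix: /20
Number of subnets: 4 = 2^2
New prefix = 20 - 2 = 18
Supernet: 13.233.192.0/18


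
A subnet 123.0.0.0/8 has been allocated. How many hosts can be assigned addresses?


Host bits = 32 - 8 = 24
Total addresses = 2^24 = 16777216
Usable = total - 2 (network and broadcast)
Usable hosts: 16777214


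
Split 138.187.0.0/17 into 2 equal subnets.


New prefix = 17 + 1 = 18
Each subnet has 16384 addresses
  138.187.0.0/18
  138.187.64.0/18
Subnets: 138.187.0.0/18, 138.187.64.0/18


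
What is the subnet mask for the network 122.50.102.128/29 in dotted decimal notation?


/29 means 29 network bits, 3 host bits
Binary: 11111111111111111111111111111000
Mask: 255.255.255.248


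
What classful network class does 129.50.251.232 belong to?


First octet: 129
Binary: 10000001
10xxxxxx -> Class B (128-191)
Class B, default mask 255.255.0.0 (/16)


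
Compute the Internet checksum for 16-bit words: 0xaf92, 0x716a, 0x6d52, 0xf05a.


Sum all words (with carry folding):
+ 0xaf92 = 0xaf92
+ 0x716a = 0x20fd
+ 0x6d52 = 0x8e4f
+ 0xf05a = 0x7eaa
One's complement: ~0x7eaa
Checksum = 0x8155


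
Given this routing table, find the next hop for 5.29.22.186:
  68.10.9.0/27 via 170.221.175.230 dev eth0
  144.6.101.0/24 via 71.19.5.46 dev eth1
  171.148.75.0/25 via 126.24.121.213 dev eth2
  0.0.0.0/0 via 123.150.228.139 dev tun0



Longest prefix match for 5.29.22.186:
  /27 68.10.9.0: no
  /24 144.6.101.0: no
  /25 171.148.75.0: no
  /0 0.0.0.0: MATCH
Selected: next-hop 123.150.228.139 via tun0 (matched /0)


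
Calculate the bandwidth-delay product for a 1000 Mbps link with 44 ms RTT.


BDP = bandwidth * RTT
= 1000 Mbps * 44 ms
= 1000 * 1e6 * 44 / 1000 bits
= 44000000 bits
= 5500000 bytes
= 5371.0938 KB
BDP = 44000000 bits (5500000 bytes)


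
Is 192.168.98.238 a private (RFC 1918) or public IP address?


RFC 1918 private ranges:
  10.0.0.0/8 (10.0.0.0 - 10.255.255.255)
  172.16.0.0/12 (172.16.0.0 - 172.31.255.255)
  192.168.0.0/16 (192.168.0.0 - 192.168.255.255)
Private (in 192.168.0.0/16)


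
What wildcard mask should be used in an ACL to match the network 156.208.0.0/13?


Subnet mask: 255.248.0.0
Wildcard = 255.255.255.255 - subnet mask
255 - 255 = 0
255 - 248 = 7
255 - 0 = 255
255 - 0 = 255
Wildcard: 0.7.255.255


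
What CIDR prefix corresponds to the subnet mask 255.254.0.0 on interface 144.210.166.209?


Binary: 11111111.11111110.00000000.00000000
Count leading 1s
Prefix: /15


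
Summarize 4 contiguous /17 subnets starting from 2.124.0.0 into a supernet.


Original prefix: /17
Number of subnets: 4 = 2^2
New prefix = 17 - 2 = 15
Supernet: 2.124.0.0/15


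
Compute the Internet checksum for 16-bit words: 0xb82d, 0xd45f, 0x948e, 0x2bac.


Sum all words (with carry folding):
+ 0xb82d = 0xb82d
+ 0xd45f = 0x8c8d
+ 0x948e = 0x211c
+ 0x2bac = 0x4cc8
One's complement: ~0x4cc8
Checksum = 0xb337


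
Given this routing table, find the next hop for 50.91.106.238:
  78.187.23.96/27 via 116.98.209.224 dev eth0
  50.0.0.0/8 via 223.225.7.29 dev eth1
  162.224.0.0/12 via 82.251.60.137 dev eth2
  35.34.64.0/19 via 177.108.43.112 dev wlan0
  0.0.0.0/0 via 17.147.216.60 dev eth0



Longest prefix match for 50.91.106.238:
  /27 78.187.23.96: no
  /8 50.0.0.0: MATCH
  /12 162.224.0.0: no
  /19 35.34.64.0: no
  /0 0.0.0.0: MATCH
Selected: next-hop 223.225.7.29 via eth1 (matched /8)


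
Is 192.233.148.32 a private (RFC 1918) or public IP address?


RFC 1918 private ranges:
  10.0.0.0/8 (10.0.0.0 - 10.255.255.255)
  172.16.0.0/12 (172.16.0.0 - 172.31.255.255)
  192.168.0.0/16 (192.168.0.0 - 192.168.255.255)
Public (not in any RFC 1918 range)


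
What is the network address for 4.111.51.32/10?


IP:   00000100.01101111.00110011.00100000
Mask: 11111111.11000000.00000000.00000000
AND operation:
Net:  00000100.01000000.00000000.00000000
Network: 4.64.0.0/10


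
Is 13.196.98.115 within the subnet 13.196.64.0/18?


Subnet network: 13.196.64.0
Test IP AND mask: 13.196.64.0
Yes, 13.196.98.115 is in 13.196.64.0/18


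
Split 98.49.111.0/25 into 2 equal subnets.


New prefix = 25 + 1 = 26
Each subnet has 64 addresses
  98.49.111.0/26
  98.49.111.64/26
Subnets: 98.49.111.0/26, 98.49.111.64/26


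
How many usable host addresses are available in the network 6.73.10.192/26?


Host bits = 32 - 26 = 6
Total addresses = 2^6 = 64
Usable = total - 2 (network and broadcast)
Usable hosts: 62


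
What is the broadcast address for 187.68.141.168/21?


Network: 187.68.136.0/21
Host bits = 11
Set all host bits to 1:
Broadcast: 187.68.143.255


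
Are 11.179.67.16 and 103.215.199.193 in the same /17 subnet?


Mask: 255.255.128.0
11.179.67.16 AND mask = 11.179.0.0
103.215.199.193 AND mask = 103.215.128.0
No, different subnets (11.179.0.0 vs 103.215.128.0)


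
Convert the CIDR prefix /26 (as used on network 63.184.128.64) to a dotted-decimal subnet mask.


/26 means 26 network bits, 6 host bits
Binary: 11111111111111111111111111000000
Mask: 255.255.255.192


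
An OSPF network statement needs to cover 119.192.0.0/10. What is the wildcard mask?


Subnet mask: 255.192.0.0
Wildcard = 255.255.255.255 - subnet mask
255 - 255 = 0
255 - 192 = 63
255 - 0 = 255
255 - 0 = 255
Wildcard: 0.63.255.255


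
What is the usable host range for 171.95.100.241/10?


Network: 171.64.0.0
Broadcast: 171.127.255.255
First usable = network + 1
Last usable = broadcast - 1
Range: 171.64.0.1 to 171.127.255.254


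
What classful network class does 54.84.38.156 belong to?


First octet: 54
Binary: 00110110
0xxxxxxx -> Class A (1-126)
Class A, default mask 255.0.0.0 (/8)


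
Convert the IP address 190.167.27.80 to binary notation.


190 = 10111110
167 = 10100111
27 = 00011011
80 = 01010000
Binary: 10111110.10100111.00011011.01010000


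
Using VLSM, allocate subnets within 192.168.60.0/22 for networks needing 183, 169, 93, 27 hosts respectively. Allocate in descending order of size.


183 hosts -> /24 (254 usable): 192.168.60.0/24
169 hosts -> /24 (254 usable): 192.168.61.0/24
93 hosts -> /25 (126 usable): 192.168.62.0/25
27 hosts -> /27 (30 usable): 192.168.62.128/27
Allocation: 192.168.60.0/24 (183 hosts, 254 usable); 192.168.61.0/24 (169 hosts, 254 usable); 192.168.62.0/25 (93 hosts, 126 usable); 192.168.62.128/27 (27 hosts, 30 usable)


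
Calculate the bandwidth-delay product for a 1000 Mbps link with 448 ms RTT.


BDP = bandwidth * RTT
= 1000 Mbps * 448 ms
= 1000 * 1e6 * 448 / 1000 bits
= 448000000 bits
= 56000000 bytes
= 54687.5 KB
BDP = 448000000 bits (56000000 bytes)


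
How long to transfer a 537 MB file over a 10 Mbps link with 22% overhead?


Effective throughput = 10 * (1 - 22/100) = 7.8 Mbps
File size in Mb = 537 * 8 = 4296 Mb
Time = 4296 / 7.8
Time = 550.7692 seconds


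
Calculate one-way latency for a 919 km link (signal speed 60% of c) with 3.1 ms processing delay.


Speed = 0.6 * 3e5 km/s = 180000 km/s
Propagation delay = 919 / 180000 = 0.0051 s = 5.1056 ms
Processing delay = 3.1 ms
Total one-way latency = 8.2056 ms


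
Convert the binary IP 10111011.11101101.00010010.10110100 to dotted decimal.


10111011 = 187
11101101 = 237
00010010 = 18
10110100 = 180
IP: 187.237.18.180


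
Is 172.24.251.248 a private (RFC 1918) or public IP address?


RFC 1918 private ranges:
  10.0.0.0/8 (10.0.0.0 - 10.255.255.255)
  172.16.0.0/12 (172.16.0.0 - 172.31.255.255)
  192.168.0.0/16 (192.168.0.0 - 192.168.255.255)
Private (in 172.16.0.0/12)


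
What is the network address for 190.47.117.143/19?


IP:   10111110.00101111.01110101.10001111
Mask: 11111111.11111111.11100000.00000000
AND operation:
Net:  10111110.00101111.01100000.00000000
Network: 190.47.96.0/19


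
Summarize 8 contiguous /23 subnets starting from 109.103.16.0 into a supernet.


Original prefix: /23
Number of subnets: 8 = 2^3
New prefix = 23 - 3 = 20
Supernet: 109.103.16.0/20


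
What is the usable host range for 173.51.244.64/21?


Network: 173.51.240.0
Broadcast: 173.51.247.255
First usable = network + 1
Last usable = broadcast - 1
Range: 173.51.240.1 to 173.51.247.254


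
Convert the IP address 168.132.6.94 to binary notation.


168 = 10101000
132 = 10000100
6 = 00000110
94 = 01011110
Binary: 10101000.10000100.00000110.01011110


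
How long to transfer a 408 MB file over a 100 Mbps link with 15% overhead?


Effective throughput = 100 * (1 - 15/100) = 85 Mbps
File size in Mb = 408 * 8 = 3264 Mb
Time = 3264 / 85
Time = 38.4 seconds


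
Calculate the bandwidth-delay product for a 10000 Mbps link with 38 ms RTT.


BDP = bandwidth * RTT
= 10000 Mbps * 38 ms
= 10000 * 1e6 * 38 / 1000 bits
= 380000000 bits
= 47500000 bytes
= 46386.7188 KB
BDP = 380000000 bits (47500000 bytes)


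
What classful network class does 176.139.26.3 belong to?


First octet: 176
Binary: 10110000
10xxxxxx -> Class B (128-191)
Class B, default mask 255.255.0.0 (/16)


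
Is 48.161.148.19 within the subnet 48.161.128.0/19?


Subnet network: 48.161.128.0
Test IP AND mask: 48.161.128.0
Yes, 48.161.148.19 is in 48.161.128.0/19


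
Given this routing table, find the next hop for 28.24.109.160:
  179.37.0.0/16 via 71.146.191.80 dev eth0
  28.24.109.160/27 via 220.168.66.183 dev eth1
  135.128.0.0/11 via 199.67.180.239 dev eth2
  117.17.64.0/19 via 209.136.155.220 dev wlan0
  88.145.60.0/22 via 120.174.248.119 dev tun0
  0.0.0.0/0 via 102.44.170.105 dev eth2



Longest prefix match for 28.24.109.160:
  /16 179.37.0.0: no
  /27 28.24.109.160: MATCH
  /11 135.128.0.0: no
  /19 117.17.64.0: no
  /22 88.145.60.0: no
  /0 0.0.0.0: MATCH
Selected: next-hop 220.168.66.183 via eth1 (matched /27)


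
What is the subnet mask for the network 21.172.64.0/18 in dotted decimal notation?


/18 means 18 network bits, 14 host bits
Binary: 11111111111111111100000000000000
Mask: 255.255.192.0


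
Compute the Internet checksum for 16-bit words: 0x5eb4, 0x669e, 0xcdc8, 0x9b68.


Sum all words (with carry folding):
+ 0x5eb4 = 0x5eb4
+ 0x669e = 0xc552
+ 0xcdc8 = 0x931b
+ 0x9b68 = 0x2e84
One's complement: ~0x2e84
Checksum = 0xd17b


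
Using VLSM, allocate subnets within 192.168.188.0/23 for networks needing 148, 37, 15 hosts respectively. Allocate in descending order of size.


148 hosts -> /24 (254 usable): 192.168.188.0/24
37 hosts -> /26 (62 usable): 192.168.189.0/26
15 hosts -> /27 (30 usable): 192.168.189.64/27
Allocation: 192.168.188.0/24 (148 hosts, 254 usable); 192.168.189.0/26 (37 hosts, 62 usable); 192.168.189.64/27 (15 hosts, 30 usable)


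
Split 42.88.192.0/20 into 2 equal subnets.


New prefix = 20 + 1 = 21
Each subnet has 2048 addresses
  42.88.192.0/21
  42.88.200.0/21
Subnets: 42.88.192.0/21, 42.88.200.0/21


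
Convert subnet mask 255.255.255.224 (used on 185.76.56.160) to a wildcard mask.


Subnet mask: 255.255.255.224
Wildcard = 255.255.255.255 - subnet mask
255 - 255 = 0
255 - 255 = 0
255 - 255 = 0
255 - 224 = 31
Wildcard: 0.0.0.31


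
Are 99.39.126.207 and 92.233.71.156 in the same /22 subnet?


Mask: 255.255.252.0
99.39.126.207 AND mask = 99.39.124.0
92.233.71.156 AND mask = 92.233.68.0
No, different subnets (99.39.124.0 vs 92.233.68.0)


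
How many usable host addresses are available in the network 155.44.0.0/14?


Host bits = 32 - 14 = 18
Total addresses = 2^18 = 262144
Usable = total - 2 (network and broadcast)
Usable hosts: 262142


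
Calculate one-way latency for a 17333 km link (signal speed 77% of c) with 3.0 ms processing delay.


Speed = 0.77 * 3e5 km/s = 231000 km/s
Propagation delay = 17333 / 231000 = 0.075 s = 75.0346 ms
Processing delay = 3.0 ms
Total one-way latency = 78.0346 ms


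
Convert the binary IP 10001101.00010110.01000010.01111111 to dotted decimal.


10001101 = 141
00010110 = 22
01000010 = 66
01111111 = 127
IP: 141.22.66.127


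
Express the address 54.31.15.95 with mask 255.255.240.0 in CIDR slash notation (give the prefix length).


Binary: 11111111.11111111.11110000.00000000
Count leading 1s
Prefix: /20


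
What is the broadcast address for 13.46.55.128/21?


Network: 13.46.48.0/21
Host bits = 11
Set all host bits to 1:
Broadcast: 13.46.55.255


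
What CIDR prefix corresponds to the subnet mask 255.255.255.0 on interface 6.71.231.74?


Binary: 11111111.11111111.11111111.00000000
Count leading 1s
Prefix: /24


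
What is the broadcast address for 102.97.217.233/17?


Network: 102.97.128.0/17
Host bits = 15
Set all host bits to 1:
Broadcast: 102.97.255.255


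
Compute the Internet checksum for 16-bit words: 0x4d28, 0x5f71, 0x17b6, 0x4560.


Sum all words (with carry folding):
+ 0x4d28 = 0x4d28
+ 0x5f71 = 0xac99
+ 0x17b6 = 0xc44f
+ 0x4560 = 0x09b0
One's complement: ~0x09b0
Checksum = 0xf64f


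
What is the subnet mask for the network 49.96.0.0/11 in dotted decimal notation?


/11 means 11 network bits, 21 host bits
Binary: 11111111111000000000000000000000
Mask: 255.224.0.0


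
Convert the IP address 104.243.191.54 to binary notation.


104 = 01101000
243 = 11110011
191 = 10111111
54 = 00110110
Binary: 01101000.11110011.10111111.00110110


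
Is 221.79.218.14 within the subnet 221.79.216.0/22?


Subnet network: 221.79.216.0
Test IP AND mask: 221.79.216.0
Yes, 221.79.218.14 is in 221.79.216.0/22


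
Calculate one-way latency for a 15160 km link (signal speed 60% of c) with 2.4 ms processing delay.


Speed = 0.6 * 3e5 km/s = 180000 km/s
Propagation delay = 15160 / 180000 = 0.0842 s = 84.2222 ms
Processing delay = 2.4 ms
Total one-way latency = 86.6222 ms


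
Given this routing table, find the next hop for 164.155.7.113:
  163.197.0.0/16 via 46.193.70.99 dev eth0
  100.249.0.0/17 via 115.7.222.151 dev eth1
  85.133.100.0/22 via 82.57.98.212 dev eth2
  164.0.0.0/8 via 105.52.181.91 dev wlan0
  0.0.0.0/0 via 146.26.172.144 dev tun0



Longest prefix match for 164.155.7.113:
  /16 163.197.0.0: no
  /17 100.249.0.0: no
  /22 85.133.100.0: no
  /8 164.0.0.0: MATCH
  /0 0.0.0.0: MATCH
Selected: next-hop 105.52.181.91 via wlan0 (matched /8)


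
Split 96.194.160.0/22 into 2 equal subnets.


New prefix = 22 + 1 = 23
Each subnet has 512 addresses
  96.194.160.0/23
  96.194.162.0/23
Subnets: 96.194.160.0/23, 96.194.162.0/23


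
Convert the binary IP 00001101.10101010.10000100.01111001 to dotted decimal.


00001101 = 13
10101010 = 170
10000100 = 132
01111001 = 121
IP: 13.170.132.121


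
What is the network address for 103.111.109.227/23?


IP:   01100111.01101111.01101101.11100011
Mask: 11111111.11111111.11111110.00000000
AND operation:
Net:  01100111.01101111.01101100.00000000
Network: 103.111.108.0/23


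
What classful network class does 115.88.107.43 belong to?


First octet: 115
Binary: 01110011
0xxxxxxx -> Class A (1-126)
Class A, default mask 255.0.0.0 (/8)


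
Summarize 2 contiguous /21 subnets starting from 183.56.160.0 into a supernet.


Original prefix: /21
Number of subnets: 2 = 2^1
New prefix = 21 - 1 = 20
Supernet: 183.56.160.0/20


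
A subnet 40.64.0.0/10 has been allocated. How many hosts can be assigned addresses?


Host bits = 32 - 10 = 22
Total addresses = 2^22 = 4194304
Usable = total - 2 (network and broadcast)
Usable hosts: 4194302


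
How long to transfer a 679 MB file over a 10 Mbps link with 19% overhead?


Effective throughput = 10 * (1 - 19/100) = 8.1 Mbps
File size in Mb = 679 * 8 = 5432 Mb
Time = 5432 / 8.1
Time = 670.6173 seconds


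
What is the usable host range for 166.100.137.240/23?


Network: 166.100.136.0
Broadcast: 166.100.137.255
First usable = network + 1
Last usable = broadcast - 1
Range: 166.100.136.1 to 166.100.137.254


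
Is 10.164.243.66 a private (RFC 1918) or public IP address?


RFC 1918 private ranges:
  10.0.0.0/8 (10.0.0.0 - 10.255.255.255)
  172.16.0.0/12 (172.16.0.0 - 172.31.255.255)
  192.168.0.0/16 (192.168.0.0 - 192.168.255.255)
Private (in 10.0.0.0/8)


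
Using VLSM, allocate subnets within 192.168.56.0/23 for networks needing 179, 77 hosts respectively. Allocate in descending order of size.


179 hosts -> /24 (254 usable): 192.168.56.0/24
77 hosts -> /25 (126 usable): 192.168.57.0/25
Allocation: 192.168.56.0/24 (179 hosts, 254 usable); 192.168.57.0/25 (77 hosts, 126 usable)


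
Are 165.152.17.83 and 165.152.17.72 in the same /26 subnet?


Mask: 255.255.255.192
165.152.17.83 AND mask = 165.152.17.64
165.152.17.72 AND mask = 165.152.17.64
Yes, same subnet (165.152.17.64)


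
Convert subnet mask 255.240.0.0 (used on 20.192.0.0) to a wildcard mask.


Subnet mask: 255.240.0.0
Wildcard = 255.255.255.255 - subnet mask
255 - 255 = 0
255 - 240 = 15
255 - 0 = 255
255 - 0 = 255
Wildcard: 0.15.255.255


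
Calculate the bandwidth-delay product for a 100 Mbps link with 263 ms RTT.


BDP = bandwidth * RTT
= 100 Mbps * 263 ms
= 100 * 1e6 * 263 / 1000 bits
= 26300000 bits
= 3287500 bytes
= 3210.4492 KB
BDP = 26300000 bits (3287500 bytes)


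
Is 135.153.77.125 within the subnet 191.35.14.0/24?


Subnet network: 191.35.14.0
Test IP AND mask: 135.153.77.0
No, 135.153.77.125 is not in 191.35.14.0/24


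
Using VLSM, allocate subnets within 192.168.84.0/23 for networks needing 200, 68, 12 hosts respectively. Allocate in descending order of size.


200 hosts -> /24 (254 usable): 192.168.84.0/24
68 hosts -> /25 (126 usable): 192.168.85.0/25
12 hosts -> /28 (14 usable): 192.168.85.128/28
Allocation: 192.168.84.0/24 (200 hosts, 254 usable); 192.168.85.0/25 (68 hosts, 126 usable); 192.168.85.128/28 (12 hosts, 14 usable)


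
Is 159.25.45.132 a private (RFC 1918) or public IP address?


RFC 1918 private ranges:
  10.0.0.0/8 (10.0.0.0 - 10.255.255.255)
  172.16.0.0/12 (172.16.0.0 - 172.31.255.255)
  192.168.0.0/16 (192.168.0.0 - 192.168.255.255)
Public (not in any RFC 1918 range)


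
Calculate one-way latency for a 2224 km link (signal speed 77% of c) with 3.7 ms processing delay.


Speed = 0.77 * 3e5 km/s = 231000 km/s
Propagation delay = 2224 / 231000 = 0.0096 s = 9.6277 ms
Processing delay = 3.7 ms
Total one-way latency = 13.3277 ms


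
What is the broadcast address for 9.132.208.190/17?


Network: 9.132.128.0/17
Host bits = 15
Set all host bits to 1:
Broadcast: 9.132.255.255


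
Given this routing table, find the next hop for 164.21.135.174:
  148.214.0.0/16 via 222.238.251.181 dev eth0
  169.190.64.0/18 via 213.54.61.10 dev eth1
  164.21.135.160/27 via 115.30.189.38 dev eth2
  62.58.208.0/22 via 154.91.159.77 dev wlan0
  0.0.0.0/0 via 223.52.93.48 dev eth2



Longest prefix match for 164.21.135.174:
  /16 148.214.0.0: no
  /18 169.190.64.0: no
  /27 164.21.135.160: MATCH
  /22 62.58.208.0: no
  /0 0.0.0.0: MATCH
Selected: next-hop 115.30.189.38 via eth2 (matched /27)


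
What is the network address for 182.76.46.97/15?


IP:   10110110.01001100.00101110.01100001
Mask: 11111111.11111110.00000000.00000000
AND operation:
Net:  10110110.01001100.00000000.00000000
Network: 182.76.0.0/15


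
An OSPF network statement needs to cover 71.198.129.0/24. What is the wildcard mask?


Subnet mask: 255.255.255.0
Wildcard = 255.255.255.255 - subnet mask
255 - 255 = 0
255 - 255 = 0
255 - 255 = 0
255 - 0 = 255
Wildcard: 0.0.0.255


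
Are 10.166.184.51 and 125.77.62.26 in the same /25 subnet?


Mask: 255.255.255.128
10.166.184.51 AND mask = 10.166.184.0
125.77.62.26 AND mask = 125.77.62.0
No, different subnets (10.166.184.0 vs 125.77.62.0)


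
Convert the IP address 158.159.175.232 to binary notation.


158 = 10011110
159 = 10011111
175 = 10101111
232 = 11101000
Binary: 10011110.10011111.10101111.11101000


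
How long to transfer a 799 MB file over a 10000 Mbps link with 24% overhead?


Effective throughput = 10000 * (1 - 24/100) = 7600 Mbps
File size in Mb = 799 * 8 = 6392 Mb
Time = 6392 / 7600
Time = 0.8411 seconds


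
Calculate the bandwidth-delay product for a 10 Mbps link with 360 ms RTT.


BDP = bandwidth * RTT
= 10 Mbps * 360 ms
= 10 * 1e6 * 360 / 1000 bits
= 3600000 bits
= 450000 bytes
= 439.4531 KB
BDP = 3600000 bits (450000 bytes)


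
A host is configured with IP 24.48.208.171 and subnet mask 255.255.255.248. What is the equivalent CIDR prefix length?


Binary: 11111111.11111111.11111111.11111000
Count leading 1s
Prefix: /29


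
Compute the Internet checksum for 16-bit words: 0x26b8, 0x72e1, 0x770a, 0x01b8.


Sum all words (with carry folding):
+ 0x26b8 = 0x26b8
+ 0x72e1 = 0x9999
+ 0x770a = 0x10a4
+ 0x01b8 = 0x125c
One's complement: ~0x125c
Checksum = 0xeda3


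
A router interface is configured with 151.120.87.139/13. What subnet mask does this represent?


/13 means 13 network bits, 19 host bits
Binary: 11111111111110000000000000000000
Mask: 255.248.0.0


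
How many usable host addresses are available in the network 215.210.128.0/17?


Host bits = 32 - 17 = 15
Total addresses = 2^15 = 32768
Usable = total - 2 (network and broadcast)
Usable hosts: 32766


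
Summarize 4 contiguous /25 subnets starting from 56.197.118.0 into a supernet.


Original prefix: /25
Number of subnets: 4 = 2^2
New prefix = 25 - 2 = 23
Supernet: 56.197.118.0/23


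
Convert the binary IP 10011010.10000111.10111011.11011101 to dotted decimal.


10011010 = 154
10000111 = 135
10111011 = 187
11011101 = 221
IP: 154.135.187.221


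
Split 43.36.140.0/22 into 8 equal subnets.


New prefix = 22 + 3 = 25
Each subnet has 128 addresses
  43.36.140.0/25
  43.36.140.128/25
  43.36.141.0/25
  43.36.141.128/25
  43.36.142.0/25
  43.36.142.128/25
  43.36.143.0/25
  43.36.143.128/25
Subnets: 43.36.140.0/25, 43.36.140.128/25, 43.36.141.0/25, 43.36.141.128/25, 43.36.142.0/25, 43.36.142.128/25, 43.36.143.0/25, 43.36.143.128/25


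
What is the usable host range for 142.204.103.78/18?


Network: 142.204.64.0
Broadcast: 142.204.127.255
First usable = network + 1
Last usable = broadcast - 1
Range: 142.204.64.1 to 142.204.127.254


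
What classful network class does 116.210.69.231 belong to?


First octet: 116
Binary: 01110100
0xxxxxxx -> Class A (1-126)
Class A, default mask 255.0.0.0 (/8)


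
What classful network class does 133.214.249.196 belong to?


First octet: 133
Binary: 10000101
10xxxxxx -> Class B (128-191)
Class B, default mask 255.255.0.0 (/16)


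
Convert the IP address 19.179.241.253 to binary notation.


19 = 00010011
179 = 10110011
241 = 11110001
253 = 11111101
Binary: 00010011.10110011.11110001.11111101


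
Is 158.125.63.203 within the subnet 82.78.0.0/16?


Subnet network: 82.78.0.0
Test IP AND mask: 158.125.0.0
No, 158.125.63.203 is not in 82.78.0.0/16


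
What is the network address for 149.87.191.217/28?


IP:   10010101.01010111.10111111.11011001
Mask: 11111111.11111111.11111111.11110000
AND operation:
Net:  10010101.01010111.10111111.11010000
Network: 149.87.191.208/28


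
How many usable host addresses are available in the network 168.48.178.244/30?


Host bits = 32 - 30 = 2
Total addresses = 2^2 = 4
Usable = total - 2 (network and broadcast)
Usable hosts: 2


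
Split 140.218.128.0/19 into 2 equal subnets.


New prefix = 19 + 1 = 20
Each subnet has 4096 addresses
  140.218.128.0/20
  140.218.144.0/20
Subnets: 140.218.128.0/20, 140.218.144.0/20


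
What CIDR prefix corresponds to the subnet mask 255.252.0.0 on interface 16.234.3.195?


Binary: 11111111.11111100.00000000.00000000
Count leading 1s
Prefix: /14


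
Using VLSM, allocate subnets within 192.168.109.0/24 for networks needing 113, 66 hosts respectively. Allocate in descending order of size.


113 hosts -> /25 (126 usable): 192.168.109.0/25
66 hosts -> /25 (126 usable): 192.168.109.128/25
Allocation: 192.168.109.0/25 (113 hosts, 126 usable); 192.168.109.128/25 (66 hosts, 126 usable)


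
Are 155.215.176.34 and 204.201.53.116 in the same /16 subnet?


Mask: 255.255.0.0
155.215.176.34 AND mask = 155.215.0.0
204.201.53.116 AND mask = 204.201.0.0
No, different subnets (155.215.0.0 vs 204.201.0.0)


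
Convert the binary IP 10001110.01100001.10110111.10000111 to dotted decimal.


10001110 = 142
01100001 = 97
10110111 = 183
10000111 = 135
IP: 142.97.183.135


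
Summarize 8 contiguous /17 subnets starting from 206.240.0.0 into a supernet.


Original prefix: /17
Number of subnets: 8 = 2^3
New prefix = 17 - 3 = 14
Supernet: 206.240.0.0/14


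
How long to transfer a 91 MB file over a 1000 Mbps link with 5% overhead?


Effective throughput = 1000 * (1 - 5/100) = 950 Mbps
File size in Mb = 91 * 8 = 728 Mb
Time = 728 / 950
Time = 0.7663 seconds


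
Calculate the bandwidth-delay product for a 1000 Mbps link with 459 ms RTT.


BDP = bandwidth * RTT
= 1000 Mbps * 459 ms
= 1000 * 1e6 * 459 / 1000 bits
= 459000000 bits
= 57375000 bytes
= 56030.2734 KB
BDP = 459000000 bits (57375000 bytes)


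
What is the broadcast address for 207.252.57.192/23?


Network: 207.252.56.0/23
Host bits = 9
Set all host bits to 1:
Broadcast: 207.252.57.255


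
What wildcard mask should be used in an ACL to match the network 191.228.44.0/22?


Subnet mask: 255.255.252.0
Wildcard = 255.255.255.255 - subnet mask
255 - 255 = 0
255 - 255 = 0
255 - 252 = 3
255 - 0 = 255
Wildcard: 0.0.3.255


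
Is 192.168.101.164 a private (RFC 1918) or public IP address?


RFC 1918 private ranges:
  10.0.0.0/8 (10.0.0.0 - 10.255.255.255)
  172.16.0.0/12 (172.16.0.0 - 172.31.255.255)
  192.168.0.0/16 (192.168.0.0 - 192.168.255.255)
Private (in 192.168.0.0/16)


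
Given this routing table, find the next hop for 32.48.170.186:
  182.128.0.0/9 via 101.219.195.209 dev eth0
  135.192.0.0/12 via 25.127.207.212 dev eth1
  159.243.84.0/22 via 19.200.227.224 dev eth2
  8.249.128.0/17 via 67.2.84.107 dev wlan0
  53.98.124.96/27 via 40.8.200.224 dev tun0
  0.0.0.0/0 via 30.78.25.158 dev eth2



Longest prefix match for 32.48.170.186:
  /9 182.128.0.0: no
  /12 135.192.0.0: no
  /22 159.243.84.0: no
  /17 8.249.128.0: no
  /27 53.98.124.96: no
  /0 0.0.0.0: MATCH
Selected: next-hop 30.78.25.158 via eth2 (matched /0)


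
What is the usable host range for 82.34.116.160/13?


Network: 82.32.0.0
Broadcast: 82.39.255.255
First usable = network + 1
Last usable = broadcast - 1
Range: 82.32.0.1 to 82.39.255.254


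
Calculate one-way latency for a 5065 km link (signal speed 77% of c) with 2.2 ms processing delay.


Speed = 0.77 * 3e5 km/s = 231000 km/s
Propagation delay = 5065 / 231000 = 0.0219 s = 21.9264 ms
Processing delay = 2.2 ms
Total one-way latency = 24.1264 ms


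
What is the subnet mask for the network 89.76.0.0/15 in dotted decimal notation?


/15 means 15 network bits, 17 host bits
Binary: 11111111111111100000000000000000
Mask: 255.254.0.0


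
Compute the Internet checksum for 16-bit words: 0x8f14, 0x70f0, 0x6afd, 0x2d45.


Sum all words (with carry folding):
+ 0x8f14 = 0x8f14
+ 0x70f0 = 0x0005
+ 0x6afd = 0x6b02
+ 0x2d45 = 0x9847
One's complement: ~0x9847
Checksum = 0x67b8


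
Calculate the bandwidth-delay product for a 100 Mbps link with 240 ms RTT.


BDP = bandwidth * RTT
= 100 Mbps * 240 ms
= 100 * 1e6 * 240 / 1000 bits
= 24000000 bits
= 3000000 bytes
= 2929.6875 KB
BDP = 24000000 bits (3000000 bytes)


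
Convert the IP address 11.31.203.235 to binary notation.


11 = 00001011
31 = 00011111
203 = 11001011
235 = 11101011
Binary: 00001011.00011111.11001011.11101011


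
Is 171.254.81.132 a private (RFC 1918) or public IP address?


RFC 1918 private ranges:
  10.0.0.0/8 (10.0.0.0 - 10.255.255.255)
  172.16.0.0/12 (172.16.0.0 - 172.31.255.255)
  192.168.0.0/16 (192.168.0.0 - 192.168.255.255)
Public (not in any RFC 1918 range)
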